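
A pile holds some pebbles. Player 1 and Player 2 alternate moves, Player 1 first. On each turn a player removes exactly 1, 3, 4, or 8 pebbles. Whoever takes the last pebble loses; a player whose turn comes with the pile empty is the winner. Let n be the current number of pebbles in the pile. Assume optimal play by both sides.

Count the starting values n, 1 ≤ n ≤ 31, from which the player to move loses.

Label each position W (a win for the player to move) or L (a loss). A position with no legal move is W; any other position is W exactly when some move reaches an L, and L when every move reaches a W.
n=0: no move; the opponent has just taken the last pebble and therefore loses → W
n=1: the only move is to 0(W), a W ⇒ L
n=2: can move to 1, which is L ⇒ W
n=3: moves to 2(W), 0(W); every one is W ⇒ L
n=4: can move to 3, which is L ⇒ W
n=5: can move to 1, which is L ⇒ W
n=6: can move to 3, which is L ⇒ W
n=7: can move to 3, which is L ⇒ W
n=8: moves to 7(W), 5(W), 4(W), 0(W); every one is W ⇒ L
n=9: can move to 8, which is L ⇒ W
n=10: moves to 9(W), 7(W), 6(W), 2(W); every one is W ⇒ L
n=11: can move to 10, which is L ⇒ W
n=12: can move to 8, which is L ⇒ W
n=13: can move to 10, which is L ⇒ W
n=14: can move to 10, which is L ⇒ W
n=15: moves to 14(W), 12(W), 11(W), 7(W); every one is W ⇒ L
n=16: can move to 15, which is L ⇒ W
n=17: moves to 16(W), 14(W), 13(W), 9(W); every one is W ⇒ L
n=18: can move to 17, which is L ⇒ W
n=19: can move to 15, which is L ⇒ W
n=20: can move to 17, which is L ⇒ W
n=21: can move to 17, which is L ⇒ W
n=22: moves to 21(W), 19(W), 18(W), 14(W); every one is W ⇒ L
n=23: can move to 22, which is L ⇒ W
n=24: moves to 23(W), 21(W), 20(W), 16(W); every one is W ⇒ L
n=25: can move to 24, which is L ⇒ W
n=26: can move to 22, which is L ⇒ W
n=27: can move to 24, which is L ⇒ W
n=28: can move to 24, which is L ⇒ W
n=29: moves to 28(W), 26(W), 25(W), 21(W); every one is W ⇒ L
n=30: can move to 29, which is L ⇒ W
n=31: moves to 30(W), 28(W), 27(W), 23(W); every one is W ⇒ L
L entries with 1 ≤ n ≤ 31 (the range starts at n=1): n = 1, 3, 8, 10, 15, 17, 22, 24, 29, 31; that makes 10.

10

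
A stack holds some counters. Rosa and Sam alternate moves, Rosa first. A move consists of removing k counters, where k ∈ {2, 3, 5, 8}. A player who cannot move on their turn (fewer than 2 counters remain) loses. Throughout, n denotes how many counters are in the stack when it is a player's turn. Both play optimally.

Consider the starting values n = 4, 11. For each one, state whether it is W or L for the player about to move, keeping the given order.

4: W, 11: L

Work bottom-up. With no move the player to move loses. Otherwise the position is W if at least one move leads to an L position for the opponent, and L if every move leads to a W.
n=0: no move → L
n=1: no move → L
n=2: →0(L), so W
n=3: →1(L), so W
n=4: →1(L), so W
n=5: →0(L), so W
n=6: →1(L), so W
n=7: →5(W), 4(W), 2(W) — all W, so L
n=8: →0(L), so W
n=9: →7(L), so W
n=10: →7(L), so W
n=11: →9(W), 8(W), 6(W), 3(W) — all W, so L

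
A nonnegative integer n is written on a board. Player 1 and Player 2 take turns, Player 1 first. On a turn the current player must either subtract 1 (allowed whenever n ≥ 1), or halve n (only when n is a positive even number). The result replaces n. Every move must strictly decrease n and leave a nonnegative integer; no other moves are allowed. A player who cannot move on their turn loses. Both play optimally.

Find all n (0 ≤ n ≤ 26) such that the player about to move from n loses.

0, 2, 5, 7, 9, 11, 13, 15, 17, 19, 21, 23, 25

Classify positions by backward induction: terminal positions (no move available) are L. From any other position, the mover wins iff some move reaches an L.
n=0: no move → L
n=1: W (go to 0, an L position)
n=2: L (sole option 1(W) is W)
n=3: W (go to 2, an L position)
n=4: W (go to 2, an L position)
n=5: L (sole option 4(W) is W)
n=6: W (go to 5, an L position)
n=7: L (sole option 6(W) is W)
n=8: W (go to 7, an L position)
n=9: L (sole option 8(W) is W)
n=10: W (go to 5, an L position)
n=11: L (sole option 10(W) is W)
n=12: W (go to 11, an L position)
n=13: L (sole option 12(W) is W)
n=14: W (go to 7, an L position)
n=15: L (sole option 14(W) is W)
n=16: W (go to 15, an L position)
n=17: L (sole option 16(W) is W)
n=18: W (go to 9, an L position)
n=19: L (sole option 18(W) is W)
n=20: W (go to 19, an L position)
n=21: L (sole option 20(W) is W)
n=22: W (go to 11, an L position)
n=23: L (sole option 22(W) is W)
n=24: W (go to 23, an L position)
n=25: L (sole option 24(W) is W)
n=26: W (go to 13, an L position)
The losing starting values of n are exactly the entries labelled L in this table (13 of them).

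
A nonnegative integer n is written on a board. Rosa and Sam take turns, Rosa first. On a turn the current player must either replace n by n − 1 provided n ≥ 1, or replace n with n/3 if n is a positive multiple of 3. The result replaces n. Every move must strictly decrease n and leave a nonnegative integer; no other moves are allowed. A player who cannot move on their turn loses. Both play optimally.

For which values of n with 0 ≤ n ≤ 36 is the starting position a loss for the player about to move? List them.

Positions with no move are L. A position that does have a move is losing for the player to move precisely when every available move leads to a winning position for the opponent. Fill in the labels:
n=0: no move → L
n=1: can move to 0, which is L ⇒ W
n=2: the only move is to 1(W), a W ⇒ L
n=3: can move to 2, which is L ⇒ W
n=4: the only move is to 3(W), a W ⇒ L
n=5: can move to 4, which is L ⇒ W
n=6: can move to 2, which is L ⇒ W
n=7: the only move is to 6(W), a W ⇒ L
n=8: can move to 7, which is L ⇒ W
n=9: moves to 3(W), 8(W); every one is W ⇒ L
n=10: can move to 9, which is L ⇒ W
n=11: the only move is to 10(W), a W ⇒ L
n=12: can move to 4, which is L ⇒ W
n=13: the only move is to 12(W), a W ⇒ L
n=14: can move to 13, which is L ⇒ W
n=15: moves to 5(W), 14(W); every one is W ⇒ L
n=16: can move to 15, which is L ⇒ W
n=17: the only move is to 16(W), a W ⇒ L
n=18: can move to 17, which is L ⇒ W
n=19: the only move is to 18(W), a W ⇒ L
n=20: can move to 19, which is L ⇒ W
n=21: can move to 7, which is L ⇒ W
n=22: the only move is to 21(W), a W ⇒ L
n=23: can move to 22, which is L ⇒ W
n=24: moves to 8(W), 23(W); every one is W ⇒ L
n=25: can move to 24, which is L ⇒ W
n=26: the only move is to 25(W), a W ⇒ L
n=27: can move to 9, which is L ⇒ W
n=28: the only move is to 27(W), a W ⇒ L
n=29: can move to 28, which is L ⇒ W
n=30: moves to 10(W), 29(W); every one is W ⇒ L
n=31: can move to 30, which is L ⇒ W
n=32: the only move is to 31(W), a W ⇒ L
n=33: can move to 11, which is L ⇒ W
n=34: the only move is to 33(W), a W ⇒ L
n=35: can move to 34, which is L ⇒ W
n=36: moves to 12(W), 35(W); every one is W ⇒ L
Reading off the rows marked L gives the requested list; there are 18 such values of n.

0, 2, 4, 7, 9, 11, 13, 15, 17, 19, 22, 24, 26, 28, 30, 32, 34, 36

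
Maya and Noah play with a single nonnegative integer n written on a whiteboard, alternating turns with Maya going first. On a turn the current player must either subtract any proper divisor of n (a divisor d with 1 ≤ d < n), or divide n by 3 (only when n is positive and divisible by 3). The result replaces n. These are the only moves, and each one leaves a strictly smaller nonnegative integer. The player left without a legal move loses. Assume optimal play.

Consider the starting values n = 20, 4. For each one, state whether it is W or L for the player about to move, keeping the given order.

Build the W/L table. Terminal = L. A non-terminal position is W if it has a move to some L; otherwise it is L.
n=0: no move → L
n=1: no move → L
n=2: reaches L-position 1 → W
n=3: reaches L-position 1 → W
n=4: only reaches 2(W), 3(W), all W → L
n=5: reaches L-position 4 → W
n=6: reaches L-position 4 → W
n=7: only reaches 6(W), which is W → L
n=8: reaches L-position 4 → W
n=9: only reaches 3(W), 6(W), 8(W), all W → L
n=10: reaches L-position 9 → W
n=11: only reaches 10(W), which is W → L
n=12: reaches L-position 4 → W
n=13: only reaches 12(W), which is W → L
n=14: reaches L-position 7 → W
n=15: only reaches 5(W), 10(W), 12(W), 14(W), all W → L
n=16: reaches L-position 15 → W
n=17: only reaches 16(W), which is W → L
n=18: reaches L-position 9 → W
n=19: only reaches 18(W), which is W → L
n=20: reaches L-position 15 → W

20: W, 4: L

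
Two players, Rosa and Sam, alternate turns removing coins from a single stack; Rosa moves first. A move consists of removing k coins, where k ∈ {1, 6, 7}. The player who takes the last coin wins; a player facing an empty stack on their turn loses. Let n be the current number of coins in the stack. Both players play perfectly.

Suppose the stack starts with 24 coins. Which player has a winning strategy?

Sam wins.

Label each position W (a win for the player to move) or L (a loss). A position with no legal move is L; any other position is W exactly when some move reaches an L, and L when every move reaches a W.
n=0: no move → L
n=1: can move to 0, which is L ⇒ W
n=2: the only move is to 1(W), a W ⇒ L
n=3: can move to 2, which is L ⇒ W
n=4: the only move is to 3(W), a W ⇒ L
n=5: can move to 4, which is L ⇒ W
n=6: can move to 0, which is L ⇒ W
n=7: can move to 0, which is L ⇒ W
n=8: can move to 2, which is L ⇒ W
n=9: can move to 2, which is L ⇒ W
n=10: can move to 4, which is L ⇒ W
n=11: can move to 4, which is L ⇒ W
n=12: moves to 11(W), 6(W), 5(W); every one is W ⇒ L
n=13: can move to 12, which is L ⇒ W
n=14: moves to 13(W), 8(W), 7(W); every one is W ⇒ L
n=15: can move to 14, which is L ⇒ W
n=16: moves to 15(W), 10(W), 9(W); every one is W ⇒ L
n=17: can move to 16, which is L ⇒ W
n=18: can move to 12, which is L ⇒ W
n=19: can move to 12, which is L ⇒ W
n=20: can move to 14, which is L ⇒ W
n=21: can move to 14, which is L ⇒ W
n=22: can move to 16, which is L ⇒ W
n=23: can move to 16, which is L ⇒ W
n=24: moves to 23(W), 18(W), 17(W); every one is W ⇒ L
The starting position 24 is L: whatever Rosa does, the opponent receives a W position.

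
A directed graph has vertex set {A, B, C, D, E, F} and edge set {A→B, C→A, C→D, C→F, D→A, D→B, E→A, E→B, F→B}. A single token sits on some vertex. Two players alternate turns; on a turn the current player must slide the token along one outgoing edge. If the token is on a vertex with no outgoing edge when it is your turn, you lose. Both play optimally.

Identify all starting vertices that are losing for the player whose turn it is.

Compute win/loss labels from the base case upward. A position with no move is L. Any other position is W if it can reach an L in one move, else L.
Every edge goes from a vertex to one that appears earlier in the order B, A, E, D, F, C, so processing vertices in that order labels each vertex after all of its successors.
B: no outgoing edge → L
A: reaches L-position B → W
E: reaches L-position B → W
D: reaches L-position B → W
F: reaches L-position B → W
C: only reaches F(W), D(W), A(W), all W → L
The losing starting vertices are exactly the entries labelled L in this table (2 of them).

B, C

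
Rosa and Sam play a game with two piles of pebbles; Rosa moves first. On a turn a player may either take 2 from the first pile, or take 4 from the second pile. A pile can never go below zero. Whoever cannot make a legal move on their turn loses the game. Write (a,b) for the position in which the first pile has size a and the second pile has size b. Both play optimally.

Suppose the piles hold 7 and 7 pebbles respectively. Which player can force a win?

Compute win/loss labels from the base case upward. A position with no move is L. Any other position is W if it can reach an L in one move, else L.
No move ever increases a pile, so every position that can arise here has a ≤ 7 and b ≤ 7; it is enough to label the cells with 0 ≤ a ≤ 7 and 0 ≤ b ≤ 7.
Every move lowers a or b (never raises either), so fill the grid row by row in increasing a, and left to right within a row: each cell's successors are then already labelled.
      b=0  b=1  b=2  b=3  b=4  b=5  b=6  b=7
a=0:    L    L    L    L    W    W    W    W
a=1:    L    L    L    L    W    W    W    W
a=2:    W    W    W    W    L    L    L    L
a=3:    W    W    W    W    L    L    L    L
a=4:    L    L    L    L    W    W    W    W
a=5:    L    L    L    L    W    W    W    W
a=6:    W    W    W    W    L    L    L    L
a=7:    W    W    W    W    L    L    L    L
Cells with no legal move (terminal, hence L): (0,0), (0,1), (0,2), (0,3), (1,0), (1,1), (1,2), (1,3).
The remaining L cells, each justified by listing all of its moves:
(2,4): moves to (0,4)(W), (2,0)(W); every one is W ⇒ L
(2,5): moves to (0,5)(W), (2,1)(W); every one is W ⇒ L
(2,6): moves to (0,6)(W), (2,2)(W); every one is W ⇒ L
(2,7): moves to (0,7)(W), (2,3)(W); every one is W ⇒ L
(3,4): moves to (1,4)(W), (3,0)(W); every one is W ⇒ L
(3,5): moves to (1,5)(W), (3,1)(W); every one is W ⇒ L
(3,6): moves to (1,6)(W), (3,2)(W); every one is W ⇒ L
(3,7): moves to (1,7)(W), (3,3)(W); every one is W ⇒ L
(4,0): the only move is to (2,0)(W), a W ⇒ L
(4,1): the only move is to (2,1)(W), a W ⇒ L
(4,2): the only move is to (2,2)(W), a W ⇒ L
(4,3): the only move is to (2,3)(W), a W ⇒ L
(5,0): the only move is to (3,0)(W), a W ⇒ L
(5,1): the only move is to (3,1)(W), a W ⇒ L
(5,2): the only move is to (3,2)(W), a W ⇒ L
(5,3): the only move is to (3,3)(W), a W ⇒ L
(6,4): moves to (4,4)(W), (6,0)(W); every one is W ⇒ L
(6,5): moves to (4,5)(W), (6,1)(W); every one is W ⇒ L
(6,6): moves to (4,6)(W), (6,2)(W); every one is W ⇒ L
(6,7): moves to (4,7)(W), (6,3)(W); every one is W ⇒ L
(7,4): moves to (5,4)(W), (7,0)(W); every one is W ⇒ L
(7,5): moves to (5,5)(W), (7,1)(W); every one is W ⇒ L
(7,6): moves to (5,6)(W), (7,2)(W); every one is W ⇒ L
(7,7): moves to (5,7)(W), (7,3)(W); every one is W ⇒ L
Every other cell has at least one move into one of the L cells above, so it is W.
Every move from (7,7) reaches a W position, so the mover loses.

Sam wins.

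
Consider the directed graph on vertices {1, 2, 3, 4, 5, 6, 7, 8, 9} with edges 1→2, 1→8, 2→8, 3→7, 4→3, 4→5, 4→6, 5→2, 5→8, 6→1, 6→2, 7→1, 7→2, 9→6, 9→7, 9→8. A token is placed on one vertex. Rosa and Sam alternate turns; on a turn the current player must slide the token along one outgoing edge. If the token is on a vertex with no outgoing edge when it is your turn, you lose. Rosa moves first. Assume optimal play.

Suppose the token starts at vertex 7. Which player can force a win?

Sam wins.

Label each position W (a win for the player to move) or L (a loss). A position with no legal move is L; any other position is W exactly when some move reaches an L, and L when every move reaches a W.
Every edge goes from a vertex to one that appears earlier in the order 8, 2, 1, 7, 5, 6, 3, 4, 9, so processing vertices in that order labels each vertex after all of its successors.
8: no outgoing edge → L
2: can move to 8, which is L ⇒ W
1: can move to 8, which is L ⇒ W
7: moves to 1(W), 2(W); every one is W ⇒ L
5: can move to 8, which is L ⇒ W
6: moves to 1(W), 2(W); every one is W ⇒ L
3: can move to 7, which is L ⇒ W
4: can move to 6, which is L ⇒ W
9: can move to 6, which is L ⇒ W
Every move from 7 reaches a W position, so the mover loses.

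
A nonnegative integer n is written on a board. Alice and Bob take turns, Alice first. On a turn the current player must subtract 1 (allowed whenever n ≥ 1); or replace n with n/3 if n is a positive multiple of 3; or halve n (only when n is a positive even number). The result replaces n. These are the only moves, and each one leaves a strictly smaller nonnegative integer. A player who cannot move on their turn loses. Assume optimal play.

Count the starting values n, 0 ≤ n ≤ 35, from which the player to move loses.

Positions with no move are L. A position that does have a move is losing for the player to move precisely when every available move leads to a winning position for the opponent. Fill in the labels:
n=0: no move → L
n=1: reaches L-position 0 → W
n=2: only reaches 1(W), which is W → L
n=3: reaches L-position 2 → W
n=4: reaches L-position 2 → W
n=5: only reaches 4(W), which is W → L
n=6: reaches L-position 2 → W
n=7: only reaches 6(W), which is W → L
n=8: reaches L-position 7 → W
n=9: only reaches 3(W), 8(W), all W → L
n=10: reaches L-position 5 → W
n=11: only reaches 10(W), which is W → L
n=12: reaches L-position 11 → W
n=13: only reaches 12(W), which is W → L
n=14: reaches L-position 7 → W
n=15: reaches L-position 5 → W
n=16: only reaches 8(W), 15(W), all W → L
n=17: reaches L-position 16 → W
n=18: reaches L-position 9 → W
n=19: only reaches 18(W), which is W → L
n=20: reaches L-position 19 → W
n=21: reaches L-position 7 → W
n=22: reaches L-position 11 → W
n=23: only reaches 22(W), which is W → L
n=24: reaches L-position 23 → W
n=25: only reaches 24(W), which is W → L
n=26: reaches L-position 13 → W
n=27: reaches L-position 9 → W
n=28: only reaches 14(W), 27(W), all W → L
n=29: reaches L-position 28 → W
n=30: only reaches 10(W), 15(W), 29(W), all W → L
n=31: reaches L-position 30 → W
n=32: reaches L-position 16 → W
n=33: reaches L-position 11 → W
n=34: only reaches 17(W), 33(W), all W → L
n=35: reaches L-position 34 → W
L entries with 0 ≤ n ≤ 35: n = 0, 2, 5, 7, 9, 11, 13, 16, 19, 23, 25, 28, 30, 34; that makes 14.

14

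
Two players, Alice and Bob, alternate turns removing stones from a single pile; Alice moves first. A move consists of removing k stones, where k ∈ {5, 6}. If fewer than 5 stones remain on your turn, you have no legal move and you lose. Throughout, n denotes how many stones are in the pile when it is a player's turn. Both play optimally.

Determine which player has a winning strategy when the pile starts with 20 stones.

Work bottom-up. With no move the player to move loses. Otherwise the position is W if at least one move leads to an L position for the opponent, and L if every move leads to a W.
n=0: no move → L
n=1: no move → L
n=2: no move → L
n=3: no move → L
n=4: no move → L
n=5: reaches L-position 0 → W
n=6: reaches L-position 1 → W
n=7: reaches L-position 2 → W
n=8: reaches L-position 3 → W
n=9: reaches L-position 4 → W
n=10: reaches L-position 4 → W
n=11: only reaches 6(W), 5(W), all W → L
n=12: only reaches 7(W), 6(W), all W → L
n=13: only reaches 8(W), 7(W), all W → L
n=14: only reaches 9(W), 8(W), all W → L
n=15: only reaches 10(W), 9(W), all W → L
n=16: reaches L-position 11 → W
n=17: reaches L-position 12 → W
n=18: reaches L-position 13 → W
n=19: reaches L-position 14 → W
n=20: reaches L-position 15 → W
From 20 Alice can remove 5, leaving 15, reaching an L position.

Alice wins.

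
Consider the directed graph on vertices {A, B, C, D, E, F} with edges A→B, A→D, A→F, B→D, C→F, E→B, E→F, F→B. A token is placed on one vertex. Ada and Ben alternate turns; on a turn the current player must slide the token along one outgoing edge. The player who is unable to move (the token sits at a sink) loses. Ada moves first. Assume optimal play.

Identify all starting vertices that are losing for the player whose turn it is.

D, F

Work bottom-up. With no move the player to move loses. Otherwise the position is W if at least one move leads to an L position for the opponent, and L if every move leads to a W.
Every edge goes from a vertex to one that appears earlier in the order D, B, F, A, C, E, so processing vertices in that order labels each vertex after all of its successors.
D: no outgoing edge → L
B: reaches L-position D → W
F: only reaches B(W), which is W → L
A: reaches L-position F → W
C: reaches L-position F → W
E: reaches L-position F → W
Reading off the rows marked L gives the requested list; there are 2 such vertices.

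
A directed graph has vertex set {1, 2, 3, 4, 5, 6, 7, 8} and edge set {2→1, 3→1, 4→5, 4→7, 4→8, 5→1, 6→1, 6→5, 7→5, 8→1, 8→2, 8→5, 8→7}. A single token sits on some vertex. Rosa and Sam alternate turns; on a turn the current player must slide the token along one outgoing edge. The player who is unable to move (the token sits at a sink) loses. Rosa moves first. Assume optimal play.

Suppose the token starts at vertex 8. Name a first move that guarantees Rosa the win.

Label each position W (a win for the player to move) or L (a loss). A position with no legal move is L; any other position is W exactly when some move reaches an L, and L when every move reaches a W.
Every edge goes from a vertex to one that appears earlier in the order 1, 5, 3, 7, 2, 8, 6, 4, so processing vertices in that order labels each vertex after all of its successors.
1: no outgoing edge → L
5: →1(L), so W
3: →1(L), so W
7: →5(W) only, which is W, so L
2: →1(L), so W
8: →7(L), so W
6: →1(L), so W
4: →7(L), so W
From 8, the L positions reachable in one move are: 7, 1. Any move reaching one of these is winning.

Move to 7.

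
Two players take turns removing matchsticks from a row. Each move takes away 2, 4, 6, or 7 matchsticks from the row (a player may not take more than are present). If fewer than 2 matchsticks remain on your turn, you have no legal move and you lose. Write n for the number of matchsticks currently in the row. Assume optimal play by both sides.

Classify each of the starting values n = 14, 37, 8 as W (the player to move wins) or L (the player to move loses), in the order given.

14: W, 37: L, 8: W

Classify positions by backward induction: terminal positions (no move available) are L. From any other position, the mover wins iff some move reaches an L.
n=0: no move → L
n=1: no move → L
n=2: reaches L-position 0 → W
n=3: reaches L-position 1 → W
n=4: reaches L-position 0 → W
n=5: reaches L-position 1 → W
n=6: reaches L-position 0 → W
n=7: reaches L-position 1 → W
n=8: reaches L-position 1 → W
n=9: only reaches 7(W), 5(W), 3(W), 2(W), all W → L
n=10: only reaches 8(W), 6(W), 4(W), 3(W), all W → L
n=11: reaches L-position 9 → W
n=12: reaches L-position 10 → W
n=13: reaches L-position 9 → W
n=14: reaches L-position 10 → W
n=15: reaches L-position 9 → W
n=16: reaches L-position 10 → W
n=17: reaches L-position 10 → W
n=18: only reaches 16(W), 14(W), 12(W), 11(W), all W → L
n=19: only reaches 17(W), 15(W), 13(W), 12(W), all W → L
n=20: reaches L-position 18 → W
n=21: reaches L-position 19 → W
n=22: reaches L-position 18 → W
n=23: reaches L-position 19 → W
n=24: reaches L-position 18 → W
n=25: reaches L-position 19 → W
n=26: reaches L-position 19 → W
n=27: only reaches 25(W), 23(W), 21(W), 20(W), all W → L
n=28: only reaches 26(W), 24(W), 22(W), 21(W), all W → L
n=29: reaches L-position 27 → W
n=30: reaches L-position 28 → W
n=31: reaches L-position 27 → W
n=32: reaches L-position 28 → W
n=33: reaches L-position 27 → W
n=34: reaches L-position 28 → W
n=35: reaches L-position 28 → W
n=36: only reaches 34(W), 32(W), 30(W), 29(W), all W → L
n=37: only reaches 35(W), 33(W), 31(W), 30(W), all W → L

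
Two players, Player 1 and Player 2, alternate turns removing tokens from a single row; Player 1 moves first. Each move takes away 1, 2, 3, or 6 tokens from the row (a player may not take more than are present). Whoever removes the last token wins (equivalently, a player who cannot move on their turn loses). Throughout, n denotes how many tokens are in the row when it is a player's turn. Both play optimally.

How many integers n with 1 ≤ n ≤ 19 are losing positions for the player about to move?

Classify positions by backward induction: terminal positions (no move available) are L. From any other position, the mover wins iff some move reaches an L.
n=0: no move → L
n=1: reaches L-position 0 → W
n=2: reaches L-position 0 → W
n=3: reaches L-position 0 → W
n=4: only reaches 3(W), 2(W), 1(W), all W → L
n=5: reaches L-position 4 → W
n=6: reaches L-position 4 → W
n=7: reaches L-position 4 → W
n=8: only reaches 7(W), 6(W), 5(W), 2(W), all W → L
n=9: reaches L-position 8 → W
n=10: reaches L-position 8 → W
n=11: reaches L-position 8 → W
n=12: only reaches 11(W), 10(W), 9(W), 6(W), all W → L
n=13: reaches L-position 12 → W
n=14: reaches L-position 12 → W
n=15: reaches L-position 12 → W
n=16: only reaches 15(W), 14(W), 13(W), 10(W), all W → L
n=17: reaches L-position 16 → W
n=18: reaches L-position 16 → W
n=19: reaches L-position 16 → W
L entries with 1 ≤ n ≤ 19 (n=0 is outside the asked range and is not counted): n = 4, 8, 12, 16; that makes 4.

4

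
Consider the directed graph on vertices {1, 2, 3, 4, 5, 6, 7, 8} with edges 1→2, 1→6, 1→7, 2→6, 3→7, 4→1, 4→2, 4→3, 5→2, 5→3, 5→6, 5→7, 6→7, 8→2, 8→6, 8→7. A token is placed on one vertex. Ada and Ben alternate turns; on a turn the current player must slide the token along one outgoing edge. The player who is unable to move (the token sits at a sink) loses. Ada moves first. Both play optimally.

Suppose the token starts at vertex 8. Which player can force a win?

Label each position W (a win for the player to move) or L (a loss). A position with no legal move is L; any other position is W exactly when some move reaches an L, and L when every move reaches a W.
Every edge goes from a vertex to one that appears earlier in the order 7, 3, 6, 2, 8, 1, 5, 4, so processing vertices in that order labels each vertex after all of its successors.
7: no outgoing edge → L
3: →7(L), so W
6: →7(L), so W
2: →6(W) only, which is W, so L
8: →2(L), so W
1: →2(L), so W
5: →2(L), so W
4: →2(L), so W
The starting position 8 is W: Ada should move to 2, handing over an L position.

Ada wins.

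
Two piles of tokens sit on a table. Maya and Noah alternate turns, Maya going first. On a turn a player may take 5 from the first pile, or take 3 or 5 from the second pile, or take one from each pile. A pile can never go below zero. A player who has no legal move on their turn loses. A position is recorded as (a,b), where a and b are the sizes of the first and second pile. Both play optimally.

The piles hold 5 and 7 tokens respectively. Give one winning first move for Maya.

Label each position W (a win for the player to move) or L (a loss). A position with no legal move is L; any other position is W exactly when some move reaches an L, and L when every move reaches a W.
No move ever increases a pile, so every position that can arise here has a ≤ 5 and b ≤ 7; it is enough to label the cells with 0 ≤ a ≤ 5 and 0 ≤ b ≤ 7.
Every move lowers a or b (never raises either), so fill the grid row by row in increasing a, and left to right within a row: each cell's successors are then already labelled.
      b=0  b=1  b=2  b=3  b=4  b=5  b=6  b=7
a=0:    L    L    L    W    W    W    W    W
a=1:    L    W    W    W    L    W    L    W
a=2:    L    W    L    W    L    W    L    W
a=3:    L    W    L    W    L    W    L    W
a=4:    L    W    L    W    L    W    L    W
a=5:    W    W    W    W    L    W    L    W
Cells with no legal move (terminal, hence L): (0,0), (0,1), (0,2), (1,0), (2,0), (3,0), (4,0).
The remaining L cells, each justified by listing all of its moves:
(1,4): L (options (1,1)(W), (0,3)(W) are all W)
(1,6): L (options (1,3)(W), (1,1)(W), (0,5)(W) are all W)
(2,2): L (sole option (1,1)(W) is W)
(2,4): L (options (2,1)(W), (1,3)(W) are all W)
(2,6): L (options (2,3)(W), (2,1)(W), (1,5)(W) are all W)
(3,2): L (sole option (2,1)(W) is W)
(3,4): L (options (3,1)(W), (2,3)(W) are all W)
(3,6): L (options (3,3)(W), (3,1)(W), (2,5)(W) are all W)
(4,2): L (sole option (3,1)(W) is W)
(4,4): L (options (4,1)(W), (3,3)(W) are all W)
(4,6): L (options (4,3)(W), (4,1)(W), (3,5)(W) are all W)
(5,4): L (options (0,4)(W), (5,1)(W), (4,3)(W) are all W)
(5,6): L (options (0,6)(W), (5,3)(W), (5,1)(W), (4,5)(W) are all W)
Every other cell has at least one move into one of the L cells above, so it is W.
From (5,7), the L positions reachable in one move are: (5,4), (4,6). Any move reaching one of these is winning.

Move to (5,4).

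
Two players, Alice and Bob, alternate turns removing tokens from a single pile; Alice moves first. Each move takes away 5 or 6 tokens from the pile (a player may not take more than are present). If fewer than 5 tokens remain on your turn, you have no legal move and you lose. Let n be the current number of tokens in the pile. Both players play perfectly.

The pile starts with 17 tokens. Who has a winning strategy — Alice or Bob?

Classify positions by backward induction: terminal positions (no move available) are L. From any other position, the mover wins iff some move reaches an L.
n=0: no move → L
n=1: no move → L
n=2: no move → L
n=3: no move → L
n=4: no move → L
n=5: W (go to 0, an L position)
n=6: W (go to 1, an L position)
n=7: W (go to 2, an L position)
n=8: W (go to 3, an L position)
n=9: W (go to 4, an L position)
n=10: W (go to 4, an L position)
n=11: L (options 6(W), 5(W) are all W)
n=12: L (options 7(W), 6(W) are all W)
n=13: L (options 8(W), 7(W) are all W)
n=14: L (options 9(W), 8(W) are all W)
n=15: L (options 10(W), 9(W) are all W)
n=16: W (go to 11, an L position)
n=17: W (go to 12, an L position)
The starting position 17 is W: Alice should remove 5, leaving 12, handing over an L position.

Alice wins.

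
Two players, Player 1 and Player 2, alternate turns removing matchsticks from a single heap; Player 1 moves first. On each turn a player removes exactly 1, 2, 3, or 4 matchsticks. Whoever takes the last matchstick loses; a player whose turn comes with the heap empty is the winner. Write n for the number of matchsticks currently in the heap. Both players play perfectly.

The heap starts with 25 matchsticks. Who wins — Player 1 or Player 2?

Player 1 wins.

Classify positions by backward induction: terminal positions (no move available) are W. From any other position, the mover wins iff some move reaches an L.
n=0: no move; the opponent has just taken the last matchstick and therefore loses → W
n=1: →0(W) only, which is W, so L
n=2: →1(L), so W
n=3: →1(L), so W
n=4: →1(L), so W
n=5: →1(L), so W
n=6: →5(W), 4(W), 3(W), 2(W) — all W, so L
n=7: →6(L), so W
n=8: →6(L), so W
n=9: →6(L), so W
n=10: →6(L), so W
n=11: →10(W), 9(W), 8(W), 7(W) — all W, so L
n=12: →11(L), so W
n=13: →11(L), so W
n=14: →11(L), so W
n=15: →11(L), so W
n=16: →15(W), 14(W), 13(W), 12(W) — all W, so L
n=17: →16(L), so W
n=18: →16(L), so W
n=19: →16(L), so W
n=20: →16(L), so W
n=21: →20(W), 19(W), 18(W), 17(W) — all W, so L
n=22: →21(L), so W
n=23: →21(L), so W
n=24: →21(L), so W
n=25: →21(L), so W
The starting position 25 is W: Player 1 should remove 4, leaving 21, handing over an L position.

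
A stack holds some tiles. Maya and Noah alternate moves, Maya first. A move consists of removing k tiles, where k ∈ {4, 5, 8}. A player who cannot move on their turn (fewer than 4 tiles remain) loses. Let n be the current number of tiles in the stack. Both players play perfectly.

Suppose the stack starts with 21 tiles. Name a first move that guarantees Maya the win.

Classify positions by backward induction: terminal positions (no move available) are L. From any other position, the mover wins iff some move reaches an L.
n=0: no move → L
n=1: no move → L
n=2: no move → L
n=3: no move → L
n=4: →0(L), so W
n=5: →1(L), so W
n=6: →2(L), so W
n=7: →3(L), so W
n=8: →3(L), so W
n=9: →1(L), so W
n=10: →2(L), so W
n=11: →3(L), so W
n=12: →8(W), 7(W), 4(W) — all W, so L
n=13: →9(W), 8(W), 5(W) — all W, so L
n=14: →10(W), 9(W), 6(W) — all W, so L
n=15: →11(W), 10(W), 7(W) — all W, so L
n=16: →12(L), so W
n=17: →13(L), so W
n=18: →14(L), so W
n=19: →15(L), so W
n=20: →15(L), so W
n=21: →13(L), so W
From 21, the L positions reachable in one move are: 13.

Remove 8, leaving 13.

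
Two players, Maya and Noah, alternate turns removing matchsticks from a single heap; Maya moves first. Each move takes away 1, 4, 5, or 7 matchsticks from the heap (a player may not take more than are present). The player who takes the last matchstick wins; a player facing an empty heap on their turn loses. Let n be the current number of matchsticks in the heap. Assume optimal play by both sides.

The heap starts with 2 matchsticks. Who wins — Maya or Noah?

Noah wins.

Positions with no move are L. A position that does have a move is losing for the player to move precisely when every available move leads to a winning position for the opponent. Fill in the labels:
n=0: no move → L
n=1: can move to 0, which is L ⇒ W
n=2: the only move is to 1(W), a W ⇒ L
Every move from 2 reaches a W position, so the mover loses.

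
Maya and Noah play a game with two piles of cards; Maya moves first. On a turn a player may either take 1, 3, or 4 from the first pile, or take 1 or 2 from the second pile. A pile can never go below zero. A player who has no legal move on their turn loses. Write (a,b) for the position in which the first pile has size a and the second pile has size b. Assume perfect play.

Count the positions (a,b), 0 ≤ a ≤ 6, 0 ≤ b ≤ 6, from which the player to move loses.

14

Compute win/loss labels from the base case upward. A position with no move is L. Any other position is W if it can reach an L in one move, else L.
Every move lowers a or b (never raises either), so fill the grid row by row in increasing a, and left to right within a row: each cell's successors are then already labelled.
      b=0  b=1  b=2  b=3  b=4  b=5  b=6
a=0:    L    W    W    L    W    W    L
a=1:    W    L    W    W    L    W    W
a=2:    L    W    W    L    W    W    L
a=3:    W    L    W    W    L    W    W
a=4:    W    W    L    W    W    L    W
a=5:    W    W    W    W    W    W    W
a=6:    W    W    L    W    W    L    W
Cells with no legal move (terminal, hence L): (0,0).
The remaining L cells, each justified by listing all of its moves:
(0,3): only reaches (0,2)(W), (0,1)(W), all W → L
(0,6): only reaches (0,5)(W), (0,4)(W), all W → L
(1,1): only reaches (0,1)(W), (1,0)(W), all W → L
(1,4): only reaches (0,4)(W), (1,3)(W), (1,2)(W), all W → L
(2,0): only reaches (1,0)(W), which is W → L
(2,3): only reaches (1,3)(W), (2,2)(W), (2,1)(W), all W → L
(2,6): only reaches (1,6)(W), (2,5)(W), (2,4)(W), all W → L
(3,1): only reaches (2,1)(W), (0,1)(W), (3,0)(W), all W → L
(3,4): only reaches (2,4)(W), (0,4)(W), (3,3)(W), (3,2)(W), all W → L
(4,2): only reaches (3,2)(W), (1,2)(W), (0,2)(W), (4,1)(W), (4,0)(W), all W → L
(4,5): only reaches (3,5)(W), (1,5)(W), (0,5)(W), (4,4)(W), (4,3)(W), all W → L
(6,2): only reaches (5,2)(W), (3,2)(W), (2,2)(W), (6,1)(W), (6,0)(W), all W → L
(6,5): only reaches (5,5)(W), (3,5)(W), (2,5)(W), (6,4)(W), (6,3)(W), all W → L
Every other cell has at least one move into one of the L cells above, so it is W.
L cells per row: a=0: 3, a=1: 2, a=2: 3, a=3: 2, a=4: 2, a=5: 0, a=6: 2; total 14.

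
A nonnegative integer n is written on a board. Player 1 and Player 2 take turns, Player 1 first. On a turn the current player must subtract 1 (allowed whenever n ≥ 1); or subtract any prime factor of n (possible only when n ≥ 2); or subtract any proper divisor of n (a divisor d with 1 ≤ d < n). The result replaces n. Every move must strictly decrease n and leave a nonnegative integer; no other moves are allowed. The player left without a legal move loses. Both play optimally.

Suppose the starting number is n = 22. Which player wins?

Positions with no move are L. A position that does have a move is losing for the player to move precisely when every available move leads to a winning position for the opponent. Fill in the labels:
n=0: no move → L
n=1: →0(L), so W
n=2: →0(L), so W
n=3: →0(L), so W
n=4: →2(W), 3(W) — all W, so L
n=5: →0(L), so W
n=6: →4(L), so W
n=7: →0(L), so W
n=8: →4(L), so W
n=9: →6(W), 8(W) — all W, so L
n=10: →9(L), so W
n=11: →0(L), so W
n=12: →9(L), so W
n=13: →0(L), so W
n=14: →7(W), 12(W), 13(W) — all W, so L
n=15: →14(L), so W
n=16: →14(L), so W
n=17: →0(L), so W
n=18: →9(L), so W
n=19: →0(L), so W
n=20: →10(W), 15(W), 16(W), 18(W), 19(W) — all W, so L
n=21: →14(L), so W
n=22: →20(L), so W
The starting position 22 is W: Player 1 should move to 20, handing over an L position.

Player 1 wins.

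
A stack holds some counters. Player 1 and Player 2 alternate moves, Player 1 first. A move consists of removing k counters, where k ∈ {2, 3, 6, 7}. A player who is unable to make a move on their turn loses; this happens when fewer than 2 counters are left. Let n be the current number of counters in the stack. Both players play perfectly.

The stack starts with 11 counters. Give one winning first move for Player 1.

Use the standard recursion: the mover loses at a terminal position; elsewhere, the mover wins exactly when some move hands the opponent an L position.
n=0: no move → L
n=1: no move → L
n=2: →0(L), so W
n=3: →1(L), so W
n=4: →1(L), so W
n=5: →3(W), 2(W) — all W, so L
n=6: →0(L), so W
n=7: →5(L), so W
n=8: →5(L), so W
n=9: →7(W), 6(W), 3(W), 2(W) — all W, so L
n=10: →8(W), 7(W), 4(W), 3(W) — all W, so L
n=11: →9(L), so W
From 11, the L positions reachable in one move are: 9, 5. Any move reaching one of these is winning.

Remove 2, leaving 9.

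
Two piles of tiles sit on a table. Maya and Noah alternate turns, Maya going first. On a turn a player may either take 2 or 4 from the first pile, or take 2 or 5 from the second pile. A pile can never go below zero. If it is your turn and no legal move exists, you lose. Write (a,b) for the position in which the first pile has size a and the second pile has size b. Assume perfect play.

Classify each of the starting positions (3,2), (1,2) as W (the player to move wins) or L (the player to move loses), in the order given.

Use the standard recursion: the mover loses at a terminal position; elsewhere, the mover wins exactly when some move hands the opponent an L position.
No move ever increases a pile, so every position that can arise here has a ≤ 3 and b ≤ 2; it is enough to label the cells with 0 ≤ a ≤ 3 and 0 ≤ b ≤ 2.
Every move lowers a or b (never raises either), so fill the grid row by row in increasing a, and left to right within a row: each cell's successors are then already labelled.
      b=0  b=1  b=2
a=0:    L    L    W
a=1:    L    L    W
a=2:    W    W    L
a=3:    W    W    L
Cells with no legal move (terminal, hence L): (0,0), (0,1), (1,0), (1,1).
The remaining L cells, each justified by listing all of its moves:
(2,2): L (options (0,2)(W), (2,0)(W) are all W)
(3,2): L (options (1,2)(W), (3,0)(W) are all W)
Every other cell has at least one move into one of the L cells above, so it is W.
(3,2): one of the L cells justified above, so L
(1,2): the move to (1,0) reaches an L cell, so W

(3,2): L, (1,2): W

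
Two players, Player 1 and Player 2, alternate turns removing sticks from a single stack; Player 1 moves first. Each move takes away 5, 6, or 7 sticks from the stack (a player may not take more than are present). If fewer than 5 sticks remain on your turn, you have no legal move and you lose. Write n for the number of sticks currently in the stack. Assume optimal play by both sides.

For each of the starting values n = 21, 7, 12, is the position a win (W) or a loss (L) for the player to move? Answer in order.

Use the standard recursion: the mover loses at a terminal position; elsewhere, the mover wins exactly when some move hands the opponent an L position.
n=0: no move → L
n=1: no move → L
n=2: no move → L
n=3: no move → L
n=4: no move → L
n=5: reaches L-position 0 → W
n=6: reaches L-position 1 → W
n=7: reaches L-position 2 → W
n=8: reaches L-position 3 → W
n=9: reaches L-position 4 → W
n=10: reaches L-position 4 → W
n=11: reaches L-position 4 → W
n=12: only reaches 7(W), 6(W), 5(W), all W → L
n=13: only reaches 8(W), 7(W), 6(W), all W → L
n=14: only reaches 9(W), 8(W), 7(W), all W → L
n=15: only reaches 10(W), 9(W), 8(W), all W → L
n=16: only reaches 11(W), 10(W), 9(W), all W → L
n=17: reaches L-position 12 → W
n=18: reaches L-position 13 → W
n=19: reaches L-position 14 → W
n=20: reaches L-position 15 → W
n=21: reaches L-position 16 → W

21: W, 7: W, 12: L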